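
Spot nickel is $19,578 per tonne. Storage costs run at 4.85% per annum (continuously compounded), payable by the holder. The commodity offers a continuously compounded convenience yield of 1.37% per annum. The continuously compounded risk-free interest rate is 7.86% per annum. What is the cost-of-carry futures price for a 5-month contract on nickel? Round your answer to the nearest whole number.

Net carry = r + u − y = 0.0786 + 0.0485 − 0.0137 = 0.1134
F = S·e^((r+u−y)T) = 19578 · e^(0.1134 × 5/12) = 19578 · e^0.047250
= 19578 × 1.048384 = $20,525 per tonne

$20,525 per tonne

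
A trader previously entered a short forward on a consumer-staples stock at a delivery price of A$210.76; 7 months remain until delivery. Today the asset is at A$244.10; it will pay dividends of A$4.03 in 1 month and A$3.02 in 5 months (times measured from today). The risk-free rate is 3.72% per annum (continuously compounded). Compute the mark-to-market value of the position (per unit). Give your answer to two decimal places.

PV(remaining dividends) I = 4.03·e^(−0.0372·1/12) + 3.02·e^(−0.0372·5/12) = 6.9911
Current forward F = (S − I)·e^(rT) = (244.10 − 6.9911)·e^(0.0372·7/12) = 237.1089 × 1.021937 = 242.3104
Value (long) = (F − K)·e^(−rT) = (242.3104 − 210.76) × 0.978534 = 30.8731
Short position value = −(long value) = -A$30.87

-A$30.87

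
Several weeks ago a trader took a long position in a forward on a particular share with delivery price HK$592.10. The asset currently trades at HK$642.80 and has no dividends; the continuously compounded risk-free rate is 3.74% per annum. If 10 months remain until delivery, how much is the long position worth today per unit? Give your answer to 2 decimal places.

HK$68.87

Current fair forward for the remaining 10 months: F = S·e^(r·T), r = 0.0374
F = 642.80 · e^(0.0374 × 10/12) = 642.80 × 1.031657 = 663.1491
Value of long forward = (F − K)·e^(−rT) = (663.1491 − 592.10) · e^(−0.0374·10/12)
= 71.0491 × 0.969314 = 68.87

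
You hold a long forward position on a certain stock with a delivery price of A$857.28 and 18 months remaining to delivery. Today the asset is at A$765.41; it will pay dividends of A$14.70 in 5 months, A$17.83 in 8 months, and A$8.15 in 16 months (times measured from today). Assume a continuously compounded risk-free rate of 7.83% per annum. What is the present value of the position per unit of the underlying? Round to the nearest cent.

-A$35.36

PV(remaining dividends) I = 14.70·e^(−0.0783·5/12) + 17.83·e^(−0.0783·8/12) + 8.15·e^(−0.0783·16/12) = 38.4933
Current forward F = (S − I)·e^(rT) = (765.41 − 38.4933)·e^(0.0783·18/12) = 726.9167 × 1.124625 = 817.5087
Value (long) = (F − K)·e^(−rT) = (817.5087 − 857.28) × 0.889185 = -35.3640
Value = -A$35.36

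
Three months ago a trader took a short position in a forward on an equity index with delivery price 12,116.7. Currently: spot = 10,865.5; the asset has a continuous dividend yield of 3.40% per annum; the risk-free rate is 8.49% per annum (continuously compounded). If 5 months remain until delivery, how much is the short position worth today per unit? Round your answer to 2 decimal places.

Current fair forward for the remaining 5 months: F = S·e^((r − q)·T), (r − q) = 0.0849 − 0.0340 = 0.0509
F = 10865.5 · e^(0.0509 × 5/12) = 10865.5 × 1.02143483 = 11098.4001
Value of long forward = (F − K)·e^(−rT) = (11098.4001 − 12116.7) · e^(−0.0849·5/12)
= -1018.2999 × 0.96524338 = -982.91
Short position value = −(long value) = 982.91

982.91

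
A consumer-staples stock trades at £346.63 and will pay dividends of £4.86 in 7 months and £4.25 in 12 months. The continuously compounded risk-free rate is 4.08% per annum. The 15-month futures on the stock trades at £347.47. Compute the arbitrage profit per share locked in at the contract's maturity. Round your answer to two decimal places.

PV(dividends) I = 4.86·e^(−0.0408·7/12) + 4.25·e^(−0.0408·12/12) = 8.8258
Fair futures F* = (S − I)·e^(rT) = (346.63 − 8.8258)·e^0.051000 = 337.8042 × 1.052323 = 355.4791
Market £347.47 < fair 355.4791: forward underpriced → reverse cash-and-carry (short the stock, invest proceeds at r, pay the dividends, go long the forward).
Profit at T = |F_mkt − F*| = |347.47 − 355.4791| = £8.01 per share

£8.01 per share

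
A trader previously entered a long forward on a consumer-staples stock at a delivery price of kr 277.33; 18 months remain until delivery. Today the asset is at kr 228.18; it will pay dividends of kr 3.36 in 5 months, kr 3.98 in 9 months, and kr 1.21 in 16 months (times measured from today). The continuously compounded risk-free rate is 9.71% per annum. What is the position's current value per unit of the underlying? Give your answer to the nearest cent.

PV(remaining dividends) I = 3.36·e^(−0.0971·5/12) + 3.98·e^(−0.0971·9/12) + 1.21·e^(−0.0971·16/12) = 7.9903
Current forward F = (S − I)·e^(rT) = (228.18 − 7.9903)·e^(0.0971·18/12) = 220.1897 × 1.156791 = 254.7135
Value (long) = (F − K)·e^(−rT) = (254.7135 − 277.33) × 0.864460 = -19.5511
Value = -kr 19.55

-kr 19.55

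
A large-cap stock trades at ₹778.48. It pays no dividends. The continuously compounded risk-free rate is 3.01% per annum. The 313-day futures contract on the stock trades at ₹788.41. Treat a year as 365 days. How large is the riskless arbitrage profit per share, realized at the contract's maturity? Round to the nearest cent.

Fair futures: F* = S·e^(carry·T), with carry = r = 0.0301
F* = 778.48 · e^(0.0301 × 313/365) = 778.48 · e^0.025812 = 778.48 × 1.026148 = ₹798.8357
Market ₹788.41 < fair ₹798.8357: forward underpriced → reverse cash-and-carry (short spot, go long the forward).
At maturity, profit = |F_mkt − F*| = |788.41 − 798.8357| = ₹10.43 per share

₹10.43 per share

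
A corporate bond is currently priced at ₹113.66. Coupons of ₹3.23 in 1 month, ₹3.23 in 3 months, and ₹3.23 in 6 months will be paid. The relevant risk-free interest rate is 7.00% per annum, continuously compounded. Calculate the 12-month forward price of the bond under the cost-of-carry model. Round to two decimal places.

₹111.71

PV(coupons) I = 3.23·e^(−0.0700·1/12) + 3.23·e^(−0.0700·3/12) + 3.23·e^(−0.0700·6/12)
I = 3.2112 + 3.1740 + 3.1189 = 9.5041
F = (S − I)·e^(rT) = (113.66 − 9.5041) · e^(0.0700·12/12)
= 104.1559 · e^0.070000 = 104.1559 × 1.072508 = ₹111.71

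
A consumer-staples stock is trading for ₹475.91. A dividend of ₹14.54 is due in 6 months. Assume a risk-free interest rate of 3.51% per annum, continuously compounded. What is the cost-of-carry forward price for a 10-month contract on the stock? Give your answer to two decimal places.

PV(dividends) I = 14.54·e^(−0.0351·6/12)
I = 14.2870
F = (S − I)·e^(rT) = (475.91 − 14.2870) · e^(0.0351·10/12)
= 461.6230 · e^0.029250 = 461.6230 × 1.029682 = ₹475.32

₹475.32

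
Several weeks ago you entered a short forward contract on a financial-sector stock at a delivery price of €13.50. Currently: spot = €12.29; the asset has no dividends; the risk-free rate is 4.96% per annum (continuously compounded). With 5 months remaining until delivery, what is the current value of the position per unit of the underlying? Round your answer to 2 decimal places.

€0.93

Current fair forward for the remaining 5 months: F = S·e^(r·T), r = 0.0496
F = 12.29 · e^(0.0496 × 5/12) = 12.29 × 1.020882 = 12.5466
Value of long forward = (F − K)·e^(−rT) = (12.5466 − 13.50) · e^(−0.0496·5/12)
= -0.9534 × 0.979545 = -0.93
Short position value = −(long value) = €0.93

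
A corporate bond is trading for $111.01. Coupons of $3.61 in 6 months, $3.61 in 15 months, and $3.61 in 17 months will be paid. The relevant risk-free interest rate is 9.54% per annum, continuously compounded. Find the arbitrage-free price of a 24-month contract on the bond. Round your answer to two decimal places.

PV(coupons) I = 3.61·e^(−0.0954·6/12) + 3.61·e^(−0.0954·15/12) + 3.61·e^(−0.0954·17/12)
I = 3.4418 + 3.2042 + 3.1536 = 9.7996
F = (S − I)·e^(rT) = (111.01 − 9.7996) · e^(0.0954·24/12)
= 101.2104 · e^0.190800 = 101.2104 × 1.210217 = $122.49

$122.49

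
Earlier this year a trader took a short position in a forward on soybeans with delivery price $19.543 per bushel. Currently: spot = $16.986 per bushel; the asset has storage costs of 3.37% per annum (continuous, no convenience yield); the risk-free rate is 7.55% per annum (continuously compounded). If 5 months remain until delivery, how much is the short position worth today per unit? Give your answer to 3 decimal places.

$1.712 per bushel

Current fair forward for the remaining 5 months: F = S·e^((r + u)·T), (r + u) = 0.0755 + 0.0337 = 0.1092
F = 16.986 · e^(0.1092 × 5/12) = 16.986 × 1.046551 = 17.7767
Value of long forward = (F − K)·e^(−rT) = (17.7767 − 19.543) · e^(−0.0755·5/12)
= -1.7663 × 0.969031 = -1.712
Short position value = −(long value) = $1.712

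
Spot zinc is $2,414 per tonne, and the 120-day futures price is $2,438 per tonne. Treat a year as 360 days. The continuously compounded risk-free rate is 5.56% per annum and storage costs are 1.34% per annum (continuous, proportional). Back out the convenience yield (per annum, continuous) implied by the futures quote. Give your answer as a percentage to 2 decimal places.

3.93%

F = S·e^((r+u−y)T) ⇒ (r+u−y) = ln(F/S)/T
ln(2438/2414) = 0.009893; /T ⇒ 0.029679
y = r + u − ln(F/S)/T = 0.0556 + 0.0134 − 0.029679 = 0.039321
y = 3.93%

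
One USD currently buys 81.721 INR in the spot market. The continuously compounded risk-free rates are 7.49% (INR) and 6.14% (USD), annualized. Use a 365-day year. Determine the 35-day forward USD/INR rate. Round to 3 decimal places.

F = S·e^((r_INR − r_USD)T) = 81.721 · e^((0.0749 − 0.0614) × 35/365)
= 81.721 · e^0.001295 = 81.721 × 1.001296
F = 81.827 INR per USD

81.827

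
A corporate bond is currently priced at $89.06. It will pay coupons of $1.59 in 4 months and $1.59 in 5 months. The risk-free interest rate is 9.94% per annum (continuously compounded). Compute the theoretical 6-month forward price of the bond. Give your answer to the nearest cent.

$90.38

PV(coupons) I = 1.59·e^(−0.0994·4/12) + 1.59·e^(−0.0994·5/12)
I = 1.5382 + 1.5255 = 3.0637
F = (S − I)·e^(rT) = (89.06 − 3.0637) · e^(0.0994·6/12)
= 85.9963 · e^0.049700 = 85.9963 × 1.050956 = $90.38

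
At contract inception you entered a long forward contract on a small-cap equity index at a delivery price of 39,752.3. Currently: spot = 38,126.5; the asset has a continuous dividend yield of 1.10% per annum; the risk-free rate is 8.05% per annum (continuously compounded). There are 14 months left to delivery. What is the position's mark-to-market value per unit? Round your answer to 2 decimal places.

1451.49

Current fair forward for the remaining 14 months: F = S·e^((r − q)·T), (r − q) = 0.0805 − 0.0110 = 0.0695
F = 38126.5 · e^(0.0695 × 14/12) = 38126.5 × 1.08446126 = 41346.7122
Value of long forward = (F − K)·e^(−rT) = (41346.7122 − 39752.3) · e^(−0.0805·14/12)
= 1594.4122 × 0.91035862 = 1451.49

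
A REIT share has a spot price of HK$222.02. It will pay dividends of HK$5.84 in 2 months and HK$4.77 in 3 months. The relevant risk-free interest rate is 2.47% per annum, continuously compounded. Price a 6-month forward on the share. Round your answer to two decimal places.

PV(dividends) I = 5.84·e^(−0.0247·2/12) + 4.77·e^(−0.0247·3/12)
I = 5.8160 + 4.7406 = 10.5566
F = (S − I)·e^(rT) = (222.02 − 10.5566) · e^(0.0247·6/12)
= 211.4634 · e^0.012350 = 211.4634 × 1.012427 = HK$214.09

HK$214.09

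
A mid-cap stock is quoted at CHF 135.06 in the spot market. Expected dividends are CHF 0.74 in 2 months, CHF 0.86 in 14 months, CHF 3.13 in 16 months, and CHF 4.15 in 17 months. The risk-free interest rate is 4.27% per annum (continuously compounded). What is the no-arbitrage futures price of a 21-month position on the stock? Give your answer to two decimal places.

CHF 136.47

PV(dividends) I = 0.74·e^(−0.0427·2/12) + 0.86·e^(−0.0427·14/12) + 3.13·e^(−0.0427·16/12) + 4.15·e^(−0.0427·17/12)
I = 0.7348 + 0.8182 + 2.9568 + 3.9064 = 8.4162
F = (S − I)·e^(rT) = (135.06 − 8.4162) · e^(0.0427·21/12)
= 126.6438 · e^0.074725 = 126.6438 × 1.077588 = CHF 136.47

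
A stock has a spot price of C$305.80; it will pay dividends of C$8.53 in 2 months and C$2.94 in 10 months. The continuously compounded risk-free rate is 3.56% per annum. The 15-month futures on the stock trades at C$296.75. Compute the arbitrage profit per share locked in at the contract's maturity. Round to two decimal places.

C$11.12 per share

PV(dividends) I = 8.53·e^(−0.0356·2/12) + 2.94·e^(−0.0356·10/12) = 11.3336
Fair futures F* = (S − I)·e^(rT) = (305.80 − 11.3336)·e^0.044500 = 294.4664 × 1.045505 = 307.8661
Market C$296.75 < fair 307.8661: forward underpriced → reverse cash-and-carry (short the stock, invest proceeds at r, pay the dividends, go long the forward).
Profit at T = |F_mkt − F*| = |296.75 − 307.8661| = C$11.12 per share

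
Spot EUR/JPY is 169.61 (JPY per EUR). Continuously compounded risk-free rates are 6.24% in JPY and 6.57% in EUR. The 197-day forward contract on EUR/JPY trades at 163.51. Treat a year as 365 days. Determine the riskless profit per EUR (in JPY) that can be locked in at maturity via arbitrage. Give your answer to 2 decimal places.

5.80 per EUR (in JPY)

Fair forward: F* = S·e^(carry·T), with carry = (r_JPY − r_EUR) = 0.0624 − 0.0657 = -0.0033
F* = 169.61 · e^(-0.0033 × 197/365) = 169.61 · e^-0.001781 = 169.61 × 0.998221 = 169.3083
Market 163.51 < fair 169.3083: forward underpriced → reverse cash-and-carry (short spot, go long the forward).
At maturity, profit = |F_mkt − F*| = |163.51 − 169.3083| = 5.80 per EUR (in JPY)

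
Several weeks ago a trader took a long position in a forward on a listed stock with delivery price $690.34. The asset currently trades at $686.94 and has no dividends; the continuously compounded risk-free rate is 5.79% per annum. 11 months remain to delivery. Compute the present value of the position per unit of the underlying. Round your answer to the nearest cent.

Current fair forward for the remaining 11 months: F = S·e^(r·T), r = 0.0579
F = 686.94 · e^(0.0579 × 11/12) = 686.94 × 1.054509 = 724.3844
Value of long forward = (F − K)·e^(−rT) = (724.3844 − 690.34) · e^(−0.0579·11/12)
= 34.0444 × 0.948309 = 32.28

$32.28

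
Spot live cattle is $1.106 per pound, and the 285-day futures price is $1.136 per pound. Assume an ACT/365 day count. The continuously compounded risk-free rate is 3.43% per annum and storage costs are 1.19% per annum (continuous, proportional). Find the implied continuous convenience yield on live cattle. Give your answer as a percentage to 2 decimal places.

1.19%

F = S·e^((r+u−y)T) ⇒ (r+u−y) = ln(F/S)/T
ln(1.136/1.106) = 0.026763; /T ⇒ 0.034275
y = r + u − ln(F/S)/T = 0.0343 + 0.0119 − 0.034275 = 0.011925
y = 1.19%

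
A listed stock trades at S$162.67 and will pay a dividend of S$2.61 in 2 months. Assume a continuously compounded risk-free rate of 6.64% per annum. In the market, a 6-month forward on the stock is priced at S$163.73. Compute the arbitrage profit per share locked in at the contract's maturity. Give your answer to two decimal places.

S$1.76 per share

PV(dividends) I = 2.61·e^(−0.0664·2/12) = 2.5813
Fair forward F* = (S − I)·e^(rT) = (162.67 − 2.5813)·e^0.033200 = 160.0887 × 1.033757 = 165.4928
Market S$163.73 < fair 165.4928: forward underpriced → reverse cash-and-carry (short the stock, invest proceeds at r, pay the dividends, go long the forward).
Profit at T = |F_mkt − F*| = |163.73 − 165.4928| = S$1.76 per share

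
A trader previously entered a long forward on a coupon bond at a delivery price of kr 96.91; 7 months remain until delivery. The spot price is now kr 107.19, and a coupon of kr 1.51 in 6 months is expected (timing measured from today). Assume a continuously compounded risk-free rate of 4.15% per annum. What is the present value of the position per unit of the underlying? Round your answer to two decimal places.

PV(remaining coupons) I = 1.51·e^(−0.0415·6/12) = 1.4790
Current forward F = (S − I)·e^(rT) = (107.19 − 1.4790)·e^(0.0415·7/12) = 105.7110 × 1.024504 = 108.3013
Value (long) = (F − K)·e^(−rT) = (108.3013 − 96.91) × 0.976082 = 11.1188
Value = kr 11.12

kr 11.12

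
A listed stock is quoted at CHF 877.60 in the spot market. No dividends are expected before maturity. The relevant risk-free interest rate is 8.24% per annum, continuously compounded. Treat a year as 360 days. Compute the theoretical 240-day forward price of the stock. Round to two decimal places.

F = S·e^(rT) = 877.60 · e^(0.0824 × 240/360)
= 877.60 · e^0.054933 = 877.60 × 1.056470
F = CHF 927.16

CHF 927.16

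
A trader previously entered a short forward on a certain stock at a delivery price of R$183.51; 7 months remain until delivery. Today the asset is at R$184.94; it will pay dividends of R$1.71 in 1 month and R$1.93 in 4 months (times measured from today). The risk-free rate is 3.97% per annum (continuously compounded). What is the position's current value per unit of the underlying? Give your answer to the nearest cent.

PV(remaining dividends) I = 1.71·e^(−0.0397·1/12) + 1.93·e^(−0.0397·4/12) = 3.6090
Current forward F = (S − I)·e^(rT) = (184.94 − 3.6090)·e^(0.0397·7/12) = 181.3310 × 1.023429 = 185.5794
Value (long) = (F − K)·e^(−rT) = (185.5794 − 183.51) × 0.977108 = 2.0220
Short position value = −(long value) = -R$2.02

-R$2.02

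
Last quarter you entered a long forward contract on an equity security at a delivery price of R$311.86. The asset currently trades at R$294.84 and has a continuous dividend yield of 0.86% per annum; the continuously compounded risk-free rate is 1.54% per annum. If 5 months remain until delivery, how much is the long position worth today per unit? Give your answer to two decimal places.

-R$16.08

Current fair forward for the remaining 5 months: F = S·e^((r − q)·T), (r − q) = 0.0154 − 0.0086 = 0.0068
F = 294.84 · e^(0.0068 × 5/12) = 294.84 × 1.002837 = 295.6765
Value of long forward = (F − K)·e^(−rT) = (295.6765 − 311.86) · e^(−0.0154·5/12)
= -16.1835 × 0.993604 = -16.08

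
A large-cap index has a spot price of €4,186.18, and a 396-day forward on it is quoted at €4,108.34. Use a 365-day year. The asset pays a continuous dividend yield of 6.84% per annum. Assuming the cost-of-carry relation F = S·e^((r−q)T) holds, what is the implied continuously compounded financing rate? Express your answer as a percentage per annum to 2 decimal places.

5.11%

From F = S·e^((r−q)T): (r − q) = ln(F/S)/T
ln(4108.34/4186.18) = ln(0.981405) = -0.018770
(r − q) = -0.018770 / (396/365) = -0.017301
r = ln(F/S)/T + q = -0.017301 + 0.0684 = 0.051099
r = 5.11%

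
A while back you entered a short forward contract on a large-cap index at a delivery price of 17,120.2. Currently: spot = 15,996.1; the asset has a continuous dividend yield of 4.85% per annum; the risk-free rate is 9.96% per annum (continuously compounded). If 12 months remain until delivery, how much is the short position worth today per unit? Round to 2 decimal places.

258.39

Current fair forward for the remaining 12 months: F = S·e^((r − q)·T), (r − q) = 0.0996 − 0.0485 = 0.0511
F = 15996.1 · e^(0.0511 × 12/12) = 15996.1 × 1.05242813 = 16834.7456
Value of long forward = (F − K)·e^(−rT) = (16834.7456 − 17120.2) · e^(−0.0996·12/12)
= -285.4544 × 0.90519943 = -258.39
Short position value = −(long value) = 258.39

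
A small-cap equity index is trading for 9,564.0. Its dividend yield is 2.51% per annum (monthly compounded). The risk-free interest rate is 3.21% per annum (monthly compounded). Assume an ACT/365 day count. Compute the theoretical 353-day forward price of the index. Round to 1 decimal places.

F = S · (1+r/12)^(12T) / (1+q/12)^(12T)
= 9564.0 × 1.031489 / 1.024546 = 9564.0 × 1.006777
F = 9,628.8

9,628.8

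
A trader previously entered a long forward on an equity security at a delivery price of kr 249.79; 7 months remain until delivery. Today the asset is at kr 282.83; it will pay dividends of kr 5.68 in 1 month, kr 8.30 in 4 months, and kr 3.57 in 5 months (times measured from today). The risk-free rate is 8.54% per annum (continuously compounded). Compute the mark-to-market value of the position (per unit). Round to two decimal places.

kr 28.03

PV(remaining dividends) I = 5.68·e^(−0.0854·1/12) + 8.30·e^(−0.0854·4/12) + 3.57·e^(−0.0854·5/12) = 17.1520
Current forward F = (S − I)·e^(rT) = (282.83 − 17.1520)·e^(0.0854·7/12) = 265.6780 × 1.051078 = 279.2483
Value (long) = (F − K)·e^(−rT) = (279.2483 − 249.79) × 0.951404 = 28.0267
Value = kr 28.03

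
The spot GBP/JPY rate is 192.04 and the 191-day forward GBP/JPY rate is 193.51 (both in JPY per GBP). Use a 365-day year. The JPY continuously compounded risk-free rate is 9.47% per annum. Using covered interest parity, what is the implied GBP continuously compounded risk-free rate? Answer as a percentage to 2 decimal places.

8.01%

F = S·e^((r_JPY − r_GBP)T) ⇒ r_GBP = r_JPY − ln(F/S)/T
ln(193.51/192.04) = 0.007626; /(191/365) = 0.014573
r_GBP = 0.0947 − 0.014573 = 0.080127
r_GBP = 8.01%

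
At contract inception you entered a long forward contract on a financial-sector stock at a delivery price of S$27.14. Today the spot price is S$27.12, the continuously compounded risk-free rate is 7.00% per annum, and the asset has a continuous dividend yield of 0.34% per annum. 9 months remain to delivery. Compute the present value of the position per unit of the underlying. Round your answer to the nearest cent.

S$1.30

Current fair forward for the remaining 9 months: F = S·e^((r − q)·T), (r − q) = 0.0700 − 0.0034 = 0.0666
F = 27.12 · e^(0.0666 × 9/12) = 27.12 × 1.051219 = 28.5091
Value of long forward = (F − K)·e^(−rT) = (28.5091 − 27.14) · e^(−0.0700·9/12)
= 1.3691 × 0.948854 = 1.30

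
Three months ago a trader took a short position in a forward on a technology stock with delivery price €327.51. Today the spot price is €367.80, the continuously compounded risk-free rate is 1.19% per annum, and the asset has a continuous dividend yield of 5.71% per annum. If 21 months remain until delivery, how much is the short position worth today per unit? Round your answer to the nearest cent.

-€12.06

Current fair forward for the remaining 21 months: F = S·e^((r − q)·T), (r − q) = 0.0119 − 0.0571 = -0.0452
F = 367.80 · e^(-0.0452 × 21/12) = 367.80 × 0.923948 = 339.8281
Value of long forward = (F − K)·e^(−rT) = (339.8281 − 327.51) · e^(−0.0119·21/12)
= 12.3181 × 0.979390 = 12.06
Short position value = −(long value) = -€12.06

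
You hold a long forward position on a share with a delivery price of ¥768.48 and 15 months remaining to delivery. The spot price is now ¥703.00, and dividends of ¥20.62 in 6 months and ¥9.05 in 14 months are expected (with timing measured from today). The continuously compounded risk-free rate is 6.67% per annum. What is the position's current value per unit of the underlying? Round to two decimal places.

PV(remaining dividends) I = 20.62·e^(−0.0667·6/12) + 9.05·e^(−0.0667·14/12) = 28.3161
Current forward F = (S − I)·e^(rT) = (703.00 − 28.3161)·e^(0.0667·15/12) = 674.6839 × 1.086949 = 733.3470
Value (long) = (F − K)·e^(−rT) = (733.3470 − 768.48) × 0.920006 = -32.3226
Value = -¥32.32

-¥32.32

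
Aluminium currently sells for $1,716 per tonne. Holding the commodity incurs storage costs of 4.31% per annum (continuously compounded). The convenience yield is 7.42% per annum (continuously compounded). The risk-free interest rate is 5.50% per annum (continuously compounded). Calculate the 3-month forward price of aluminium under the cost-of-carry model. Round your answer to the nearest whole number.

Net carry = r + u − y = 0.0550 + 0.0431 − 0.0742 = 0.0239
F = S·e^((r+u−y)T) = 1716 · e^(0.0239 × 3/12) = 1716 · e^0.005975
= 1716 × 1.005993 = $1,726 per tonne

$1,726 per tonne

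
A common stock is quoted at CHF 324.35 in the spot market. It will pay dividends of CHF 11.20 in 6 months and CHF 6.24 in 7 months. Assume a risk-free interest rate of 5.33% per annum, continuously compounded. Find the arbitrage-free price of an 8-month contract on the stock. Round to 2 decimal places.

CHF 318.51

PV(dividends) I = 11.20·e^(−0.0533·6/12) + 6.24·e^(−0.0533·7/12)
I = 10.9055 + 6.0490 = 16.9545
F = (S − I)·e^(rT) = (324.35 − 16.9545) · e^(0.0533·8/12)
= 307.3955 · e^0.035533 = 307.3955 × 1.036172 = CHF 318.51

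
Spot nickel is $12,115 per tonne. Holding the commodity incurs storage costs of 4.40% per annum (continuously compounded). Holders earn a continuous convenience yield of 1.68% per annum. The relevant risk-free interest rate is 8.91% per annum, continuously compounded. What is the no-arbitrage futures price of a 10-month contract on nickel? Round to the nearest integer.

$13,348 per tonne

Net carry = r + u − y = 0.0891 + 0.0440 − 0.0168 = 0.1163
F = S·e^((r+u−y)T) = 12115 · e^(0.1163 × 10/12) = 12115 · e^0.096917
= 12115 × 1.101769 = $13,348 per tonne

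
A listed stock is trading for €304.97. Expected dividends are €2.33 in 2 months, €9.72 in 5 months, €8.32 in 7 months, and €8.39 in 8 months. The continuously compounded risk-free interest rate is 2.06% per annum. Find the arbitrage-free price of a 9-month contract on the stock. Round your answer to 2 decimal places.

PV(dividends) I = 2.33·e^(−0.0206·2/12) + 9.72·e^(−0.0206·5/12) + 8.32·e^(−0.0206·7/12) + 8.39·e^(−0.0206·8/12)
I = 2.3220 + 9.6369 + 8.2206 + 8.2756 = 28.4551
F = (S − I)·e^(rT) = (304.97 − 28.4551) · e^(0.0206·9/12)
= 276.5149 · e^0.015450 = 276.5149 × 1.015570 = €280.82

€280.82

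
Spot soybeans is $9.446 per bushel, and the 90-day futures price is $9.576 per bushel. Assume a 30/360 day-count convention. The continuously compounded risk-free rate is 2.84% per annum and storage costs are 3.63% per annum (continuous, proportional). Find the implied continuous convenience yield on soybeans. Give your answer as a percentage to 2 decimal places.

1.00%

F = S·e^((r+u−y)T) ⇒ (r+u−y) = ln(F/S)/T
ln(9.576/9.446) = 0.013669; /T ⇒ 0.054676
y = r + u − ln(F/S)/T = 0.0284 + 0.0363 − 0.054676 = 0.010024
y = 1.00%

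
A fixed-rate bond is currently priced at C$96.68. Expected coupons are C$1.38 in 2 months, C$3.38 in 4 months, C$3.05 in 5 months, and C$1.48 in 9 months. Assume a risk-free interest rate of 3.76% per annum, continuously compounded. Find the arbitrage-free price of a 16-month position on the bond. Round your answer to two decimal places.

PV(coupons) I = 1.38·e^(−0.0376·2/12) + 3.38·e^(−0.0376·4/12) + 3.05·e^(−0.0376·5/12) + 1.48·e^(−0.0376·9/12)
I = 1.3714 + 3.3379 + 3.0026 + 1.4388 = 9.1507
F = (S − I)·e^(rT) = (96.68 − 9.1507) · e^(0.0376·16/12)
= 87.5293 · e^0.050133 = 87.5293 × 1.051411 = C$92.03

C$92.03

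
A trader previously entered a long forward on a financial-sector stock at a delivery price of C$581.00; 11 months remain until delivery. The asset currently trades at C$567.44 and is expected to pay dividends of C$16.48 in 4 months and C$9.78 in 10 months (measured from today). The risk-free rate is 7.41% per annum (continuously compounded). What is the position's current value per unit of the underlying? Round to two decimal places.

-C$0.68

PV(remaining dividends) I = 16.48·e^(−0.0741·4/12) + 9.78·e^(−0.0741·10/12) = 25.2723
Current forward F = (S − I)·e^(rT) = (567.44 − 25.2723)·e^(0.0741·11/12) = 542.1677 × 1.070285 = 580.2740
Value (long) = (F − K)·e^(−rT) = (580.2740 − 581.00) × 0.934331 = -0.6783
Value = -C$0.68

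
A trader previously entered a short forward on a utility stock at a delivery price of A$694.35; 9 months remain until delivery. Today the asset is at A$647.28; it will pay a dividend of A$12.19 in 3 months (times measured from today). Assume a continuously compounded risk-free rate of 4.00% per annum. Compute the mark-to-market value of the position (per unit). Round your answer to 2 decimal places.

PV(remaining dividends) I = 12.19·e^(−0.0400·3/12) = 12.0687
Current forward F = (S − I)·e^(rT) = (647.28 − 12.0687)·e^(0.0400·9/12) = 635.2113 × 1.030455 = 654.5567
Value (long) = (F − K)·e^(−rT) = (654.5567 − 694.35) × 0.970446 = -38.6172
Short position value = −(long value) = A$38.62

A$38.62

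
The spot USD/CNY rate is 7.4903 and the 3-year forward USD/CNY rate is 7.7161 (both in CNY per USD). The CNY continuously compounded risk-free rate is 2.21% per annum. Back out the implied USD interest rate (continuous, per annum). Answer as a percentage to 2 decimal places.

F = S·e^((r_CNY − r_USD)T) ⇒ r_USD = r_CNY − ln(F/S)/T
ln(7.7161/7.4903) = 0.029700; /(3) = 0.009900
r_USD = 0.0221 − 0.009900 = 0.012200
r_USD = 1.22%

1.22%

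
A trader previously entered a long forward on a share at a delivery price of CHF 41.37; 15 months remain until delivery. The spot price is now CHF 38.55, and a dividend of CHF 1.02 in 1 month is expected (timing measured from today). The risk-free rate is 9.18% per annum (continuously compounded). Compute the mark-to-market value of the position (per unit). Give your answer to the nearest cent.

CHF 0.65

PV(remaining dividends) I = 1.02·e^(−0.0918·1/12) = 1.0122
Current forward F = (S − I)·e^(rT) = (38.55 − 1.0122)·e^(0.0918·15/12) = 37.5378 × 1.121593 = 42.1021
Value (long) = (F − K)·e^(−rT) = (42.1021 − 41.37) × 0.891589 = 0.6527
Value = CHF 0.65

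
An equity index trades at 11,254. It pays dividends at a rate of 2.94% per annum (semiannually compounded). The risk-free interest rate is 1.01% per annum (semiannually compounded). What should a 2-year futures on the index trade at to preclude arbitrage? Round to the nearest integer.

10,832

F = S · (1+r/2)^(2T) / (1+q/2)^(2T)
= 11254 × 1.020354 / 1.060109 = 11254 × 0.962499
F = 10,832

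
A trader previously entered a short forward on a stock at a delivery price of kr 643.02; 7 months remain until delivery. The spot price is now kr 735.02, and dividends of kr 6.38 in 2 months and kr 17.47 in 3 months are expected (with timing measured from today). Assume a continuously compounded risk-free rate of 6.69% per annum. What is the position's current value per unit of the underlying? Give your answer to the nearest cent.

-kr 93.12

PV(remaining dividends) I = 6.38·e^(−0.0669·2/12) + 17.47·e^(−0.0669·3/12) = 23.4895
Current forward F = (S − I)·e^(rT) = (735.02 − 23.4895)·e^(0.0669·7/12) = 711.5305 × 1.039796 = 739.8466
Value (long) = (F − K)·e^(−rT) = (739.8466 − 643.02) × 0.961727 = 93.1208
Short position value = −(long value) = -kr 93.12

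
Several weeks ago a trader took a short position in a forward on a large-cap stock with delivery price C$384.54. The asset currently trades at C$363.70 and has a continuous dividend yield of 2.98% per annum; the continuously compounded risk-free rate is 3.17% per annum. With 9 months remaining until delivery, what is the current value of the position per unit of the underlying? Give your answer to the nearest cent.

Current fair forward for the remaining 9 months: F = S·e^((r − q)·T), (r − q) = 0.0317 − 0.0298 = 0.0019
F = 363.70 · e^(0.0019 × 9/12) = 363.70 × 1.001426 = 364.2186
Value of long forward = (F − K)·e^(−rT) = (364.2186 − 384.54) · e^(−0.0317·9/12)
= -20.3214 × 0.976505 = -19.84
Short position value = −(long value) = C$19.84

C$19.84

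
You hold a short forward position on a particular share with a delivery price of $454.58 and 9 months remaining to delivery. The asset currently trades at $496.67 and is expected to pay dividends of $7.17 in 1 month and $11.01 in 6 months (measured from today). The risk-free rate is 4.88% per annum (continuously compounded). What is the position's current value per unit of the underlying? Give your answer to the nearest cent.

-$40.54

PV(remaining dividends) I = 7.17·e^(−0.0488·1/12) + 11.01·e^(−0.0488·6/12) = 17.8855
Current forward F = (S − I)·e^(rT) = (496.67 − 17.8855)·e^(0.0488·9/12) = 478.7845 × 1.037278 = 496.6326
Value (long) = (F − K)·e^(−rT) = (496.6326 − 454.58) × 0.964062 = 40.5413
Short position value = −(long value) = -$40.54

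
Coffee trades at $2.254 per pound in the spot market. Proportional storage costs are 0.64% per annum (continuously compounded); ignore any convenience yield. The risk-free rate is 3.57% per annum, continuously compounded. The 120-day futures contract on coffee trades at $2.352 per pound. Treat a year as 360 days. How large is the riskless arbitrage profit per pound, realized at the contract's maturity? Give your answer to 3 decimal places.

Fair futures: F* = S·e^(carry·T), with carry = (r + u) = 0.0357 + 0.0064 = 0.0421
F* = 2.254 · e^(0.0421 × 120/360) = 2.254 · e^0.014033 = 2.254 × 1.014132 = $2.2859
Market $2.352 > fair $2.2859: forward overpriced → cash-and-carry (buy spot, short the forward).
At maturity, profit = |F_mkt − F*| = |2.352 − 2.2859| = $0.066 per pound

$0.066 per pound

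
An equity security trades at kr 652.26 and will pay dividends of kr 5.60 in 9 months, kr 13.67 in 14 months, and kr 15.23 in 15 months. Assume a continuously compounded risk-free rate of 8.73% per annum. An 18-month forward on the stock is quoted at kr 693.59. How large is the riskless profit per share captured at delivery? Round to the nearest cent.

kr 14.31 per share

PV(dividends) I = 5.60·e^(−0.0873·9/12) + 13.67·e^(−0.0873·14/12) + 15.23·e^(−0.0873·15/12) = 31.2468
Fair forward F* = (S − I)·e^(rT) = (652.26 − 31.2468)·e^0.130950 = 621.0132 × 1.139911 = 707.8998
Market kr 693.59 < fair 707.8998: forward underpriced → reverse cash-and-carry (short the stock, invest proceeds at r, pay the dividends, go long the forward).
Profit at T = |F_mkt − F*| = |693.59 − 707.8998| = kr 14.31 per share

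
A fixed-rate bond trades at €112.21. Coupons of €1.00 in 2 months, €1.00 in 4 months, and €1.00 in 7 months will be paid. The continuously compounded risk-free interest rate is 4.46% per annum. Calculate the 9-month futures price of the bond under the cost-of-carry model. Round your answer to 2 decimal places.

PV(coupons) I = 1.00·e^(−0.0446·2/12) + 1.00·e^(−0.0446·4/12) + 1.00·e^(−0.0446·7/12)
I = 0.9926 + 0.9852 + 0.9743 = 2.9521
F = (S − I)·e^(rT) = (112.21 − 2.9521) · e^(0.0446·9/12)
= 109.2579 · e^0.033450 = 109.2579 × 1.034016 = €112.97

€112.97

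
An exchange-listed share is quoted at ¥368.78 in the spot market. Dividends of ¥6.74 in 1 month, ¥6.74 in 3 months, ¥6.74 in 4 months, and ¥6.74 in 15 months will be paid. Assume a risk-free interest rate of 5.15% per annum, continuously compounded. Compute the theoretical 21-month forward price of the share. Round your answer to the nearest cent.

PV(dividends) I = 6.74·e^(−0.0515·1/12) + 6.74·e^(−0.0515·3/12) + 6.74·e^(−0.0515·4/12) + 6.74·e^(−0.0515·15/12)
I = 6.7111 + 6.6538 + 6.6253 + 6.3198 = 26.3100
F = (S − I)·e^(rT) = (368.78 − 26.3100) · e^(0.0515·21/12)
= 342.4700 · e^0.090125 = 342.4700 × 1.094311 = ¥374.77

¥374.77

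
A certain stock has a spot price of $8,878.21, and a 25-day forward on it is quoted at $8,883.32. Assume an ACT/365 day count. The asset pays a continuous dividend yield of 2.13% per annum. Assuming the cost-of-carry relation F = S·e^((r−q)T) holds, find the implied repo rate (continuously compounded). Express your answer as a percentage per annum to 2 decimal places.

From F = S·e^((r−q)T): (r − q) = ln(F/S)/T
ln(8883.32/8878.21) = ln(1.000576) = 0.000576
(r − q) = 0.000576 / (25/365) = 0.008410
r = ln(F/S)/T + q = 0.008410 + 0.0213 = 0.029710
r = 2.97%

2.97%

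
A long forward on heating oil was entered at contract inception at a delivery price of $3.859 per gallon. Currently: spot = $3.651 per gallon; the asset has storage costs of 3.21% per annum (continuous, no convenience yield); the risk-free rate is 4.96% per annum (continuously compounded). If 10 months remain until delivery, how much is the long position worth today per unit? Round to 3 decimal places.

Current fair forward for the remaining 10 months: F = S·e^((r + u)·T), (r + u) = 0.0496 + 0.0321 = 0.0817
F = 3.651 · e^(0.0817 × 10/12) = 3.651 × 1.070455 = 3.9082
Value of long forward = (F − K)·e^(−rT) = (3.9082 − 3.859) · e^(−0.0496·10/12)
= 0.0492 × 0.959509 = 0.047

$0.047 per gallon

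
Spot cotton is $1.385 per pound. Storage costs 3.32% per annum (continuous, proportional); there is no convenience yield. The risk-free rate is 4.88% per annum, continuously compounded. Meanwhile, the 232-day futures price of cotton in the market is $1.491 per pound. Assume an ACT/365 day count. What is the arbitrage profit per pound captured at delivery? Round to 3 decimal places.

Fair futures: F* = S·e^(carry·T), with carry = (r + u) = 0.0488 + 0.0332 = 0.0820
F* = 1.385 · e^(0.0820 × 232/365) = 1.385 · e^0.052121 = 1.385 × 1.053503 = $1.4591
Market $1.491 > fair $1.4591: forward overpriced → cash-and-carry (buy spot, short the forward).
At maturity, profit = |F_mkt − F*| = |1.491 − 1.4591| = $0.032 per pound

$0.032 per pound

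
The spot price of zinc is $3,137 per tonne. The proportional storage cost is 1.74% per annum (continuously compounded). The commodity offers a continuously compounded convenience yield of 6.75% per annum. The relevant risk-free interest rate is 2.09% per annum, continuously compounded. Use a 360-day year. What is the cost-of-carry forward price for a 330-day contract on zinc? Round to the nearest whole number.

$3,054 per tonne

Net carry = r + u − y = 0.0209 + 0.0174 − 0.0675 = -0.0292
F = S·e^((r+u−y)T) = 3137 · e^(-0.0292 × 330/360) = 3137 · e^-0.026767
= 3137 × 0.973588 = $3,054 per tonne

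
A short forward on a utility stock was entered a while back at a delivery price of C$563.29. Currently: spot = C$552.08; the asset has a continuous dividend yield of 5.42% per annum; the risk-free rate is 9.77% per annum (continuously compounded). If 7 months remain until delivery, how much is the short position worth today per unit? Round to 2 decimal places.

-C$2.81

Current fair forward for the remaining 7 months: F = S·e^((r − q)·T), (r − q) = 0.0977 − 0.0542 = 0.0435
F = 552.08 · e^(0.0435 × 7/12) = 552.08 × 1.025700 = 566.2685
Value of long forward = (F − K)·e^(−rT) = (566.2685 − 563.29) · e^(−0.0977·7/12)
= 2.9785 × 0.944602 = 2.81
Short position value = −(long value) = -C$2.81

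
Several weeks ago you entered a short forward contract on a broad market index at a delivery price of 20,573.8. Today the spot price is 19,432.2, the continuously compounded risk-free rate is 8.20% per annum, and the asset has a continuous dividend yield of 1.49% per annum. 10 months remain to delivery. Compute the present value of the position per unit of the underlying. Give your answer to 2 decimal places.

Current fair forward for the remaining 10 months: F = S·e^((r − q)·T), (r − q) = 0.0820 − 0.0149 = 0.0671
F = 19432.2 · e^(0.0671 × 10/12) = 19432.2 × 1.05750955 = 20549.7371
Value of long forward = (F − K)·e^(−rT) = (20549.7371 − 20573.8) · e^(−0.0820·10/12)
= -24.0629 × 0.93394911 = -22.47
Short position value = −(long value) = 22.47

22.47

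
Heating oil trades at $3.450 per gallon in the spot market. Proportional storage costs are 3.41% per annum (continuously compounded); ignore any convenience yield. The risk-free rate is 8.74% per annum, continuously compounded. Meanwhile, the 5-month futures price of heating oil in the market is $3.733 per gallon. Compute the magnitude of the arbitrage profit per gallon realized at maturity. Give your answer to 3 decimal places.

$0.104 per gallon

Fair futures: F* = S·e^(carry·T), with carry = (r + u) = 0.0874 + 0.0341 = 0.1215
F* = 3.450 · e^(0.1215 × 5/12) = 3.450 · e^0.050625 = 3.450 × 1.051928 = $3.6292
Market $3.733 > fair $3.6292: forward overpriced → cash-and-carry (buy spot, short the forward).
At maturity, profit = |F_mkt − F*| = |3.733 − 3.6292| = $0.104 per gallon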